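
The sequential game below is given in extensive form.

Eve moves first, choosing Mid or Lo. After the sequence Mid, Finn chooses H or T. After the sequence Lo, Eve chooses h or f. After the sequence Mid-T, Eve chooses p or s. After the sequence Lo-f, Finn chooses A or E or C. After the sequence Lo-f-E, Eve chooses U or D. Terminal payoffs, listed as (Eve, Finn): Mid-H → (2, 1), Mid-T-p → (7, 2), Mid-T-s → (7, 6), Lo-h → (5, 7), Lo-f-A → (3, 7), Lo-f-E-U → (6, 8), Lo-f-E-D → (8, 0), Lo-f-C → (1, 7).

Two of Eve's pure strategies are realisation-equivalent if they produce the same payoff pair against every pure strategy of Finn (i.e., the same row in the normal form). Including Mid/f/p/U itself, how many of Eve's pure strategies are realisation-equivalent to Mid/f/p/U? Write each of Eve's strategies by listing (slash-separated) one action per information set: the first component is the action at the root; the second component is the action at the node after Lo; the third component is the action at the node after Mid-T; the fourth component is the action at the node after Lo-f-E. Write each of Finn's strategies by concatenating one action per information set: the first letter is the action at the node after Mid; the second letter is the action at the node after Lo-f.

4

Row for Mid/f/p/U (columns HA, HE, HC, TA, TE, TC): (2,1) (2,1) (2,1) (7,2) (7,2) (7,2).
Under Mid/f/p/U, Eve's choice at the node after Lo and at the node after Lo-f-E can never be reached regardless of what Finn does, so varying those choices leaves every outcome unchanged.
Holding the reachable choices fixed and varying the unreachable ones freely already gives 2 × 2 = 4 equivalent strategies.
No other strategy reproduces this row, so those 4 are the full class: Mid/h/p/U, Mid/h/p/D, Mid/f/p/U, Mid/f/p/D.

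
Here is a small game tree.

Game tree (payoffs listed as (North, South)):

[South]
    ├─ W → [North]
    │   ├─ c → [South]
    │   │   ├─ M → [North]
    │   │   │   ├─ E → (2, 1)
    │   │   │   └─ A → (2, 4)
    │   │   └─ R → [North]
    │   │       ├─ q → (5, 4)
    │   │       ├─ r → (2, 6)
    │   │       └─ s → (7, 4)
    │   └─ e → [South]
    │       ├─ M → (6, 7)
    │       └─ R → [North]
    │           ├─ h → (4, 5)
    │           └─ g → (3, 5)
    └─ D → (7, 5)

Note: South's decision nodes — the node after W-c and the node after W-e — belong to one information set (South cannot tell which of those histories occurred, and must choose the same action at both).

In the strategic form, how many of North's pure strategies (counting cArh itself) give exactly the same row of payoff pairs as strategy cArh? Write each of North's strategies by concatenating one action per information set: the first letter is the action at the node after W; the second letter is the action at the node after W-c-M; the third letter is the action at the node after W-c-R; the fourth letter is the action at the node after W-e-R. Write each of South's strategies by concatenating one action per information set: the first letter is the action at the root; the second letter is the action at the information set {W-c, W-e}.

2

Row for cArh (columns WM, WR, DM, DR): (2,4) (2,6) (7,5) (7,5).
Under cArh, North's choice at the node after W-e-R can never be reached regardless of what South does, so varying those choices leaves every outcome unchanged.
Holding the reachable choices fixed and varying the unreachable one freely already gives 2 equivalent strategies.
No other strategy reproduces this row, so those 2 are the full class: cArh, cArg.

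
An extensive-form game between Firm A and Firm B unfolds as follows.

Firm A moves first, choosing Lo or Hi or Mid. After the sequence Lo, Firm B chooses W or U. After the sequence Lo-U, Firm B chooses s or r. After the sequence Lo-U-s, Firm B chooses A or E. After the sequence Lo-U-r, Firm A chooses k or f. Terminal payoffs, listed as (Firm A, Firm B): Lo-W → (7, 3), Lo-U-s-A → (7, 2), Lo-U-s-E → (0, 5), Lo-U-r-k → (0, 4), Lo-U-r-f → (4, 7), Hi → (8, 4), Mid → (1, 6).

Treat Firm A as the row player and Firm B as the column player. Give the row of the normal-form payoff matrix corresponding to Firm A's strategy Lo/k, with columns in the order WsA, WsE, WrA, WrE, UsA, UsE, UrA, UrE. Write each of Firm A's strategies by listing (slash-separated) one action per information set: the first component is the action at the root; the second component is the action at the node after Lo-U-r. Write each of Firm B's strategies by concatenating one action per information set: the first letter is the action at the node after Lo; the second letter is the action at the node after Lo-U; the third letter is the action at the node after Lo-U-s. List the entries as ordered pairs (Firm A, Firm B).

vs WsA: Firm A plays Lo → Firm B plays W at [Lo] → (7, 3)
vs WsE: Firm A plays Lo → Firm B plays W at [Lo] → (7, 3)
vs WrA: Firm A plays Lo → Firm B plays W at [Lo] → (7, 3)
vs WrE: Firm A plays Lo → Firm B plays W at [Lo] → (7, 3)
vs UsA: Firm A plays Lo → Firm B plays U at [Lo] → Firm B plays s at [Lo-U] → Firm B plays A at [Lo-U-s] → (7, 2)
vs UsE: Firm A plays Lo → Firm B plays U at [Lo] → Firm B plays s at [Lo-U] → Firm B plays E at [Lo-U-s] → (0, 5)
vs UrA: Firm A plays Lo → Firm B plays U at [Lo] → Firm B plays r at [Lo-U] → Firm A plays k at [Lo-U-r] → (0, 4)
vs UrE: Firm A plays Lo → Firm B plays U at [Lo] → Firm B plays r at [Lo-U] → Firm A plays k at [Lo-U-r] → (0, 4)

(7,3) (7,3) (7,3) (7,3) (7,2) (0,5) (0,4) (0,4)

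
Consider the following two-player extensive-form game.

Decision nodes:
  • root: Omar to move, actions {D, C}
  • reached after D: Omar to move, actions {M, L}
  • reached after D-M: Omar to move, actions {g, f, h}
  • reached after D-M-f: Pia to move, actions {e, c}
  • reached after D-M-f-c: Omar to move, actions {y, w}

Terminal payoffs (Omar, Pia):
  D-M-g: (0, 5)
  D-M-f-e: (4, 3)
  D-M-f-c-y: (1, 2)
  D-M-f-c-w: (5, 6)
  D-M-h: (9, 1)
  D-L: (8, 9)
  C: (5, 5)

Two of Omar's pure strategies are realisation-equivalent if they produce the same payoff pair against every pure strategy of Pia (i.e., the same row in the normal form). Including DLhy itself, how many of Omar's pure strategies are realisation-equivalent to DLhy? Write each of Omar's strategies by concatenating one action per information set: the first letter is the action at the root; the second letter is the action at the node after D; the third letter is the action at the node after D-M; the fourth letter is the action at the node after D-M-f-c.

6

Row for DLhy (columns e, c): (8,9) (8,9).
Under DLhy, Omar's choice at the node after D-M and at the node after D-M-f-c can never be reached regardless of what Pia does, so varying those choices leaves every outcome unchanged.
Holding the reachable choices fixed and varying the unreachable ones freely already gives 3 × 2 = 6 equivalent strategies.
No other strategy reproduces this row, so those 6 are the full class: DLgy, DLgw, DLfy, DLfw, DLhy, DLhw.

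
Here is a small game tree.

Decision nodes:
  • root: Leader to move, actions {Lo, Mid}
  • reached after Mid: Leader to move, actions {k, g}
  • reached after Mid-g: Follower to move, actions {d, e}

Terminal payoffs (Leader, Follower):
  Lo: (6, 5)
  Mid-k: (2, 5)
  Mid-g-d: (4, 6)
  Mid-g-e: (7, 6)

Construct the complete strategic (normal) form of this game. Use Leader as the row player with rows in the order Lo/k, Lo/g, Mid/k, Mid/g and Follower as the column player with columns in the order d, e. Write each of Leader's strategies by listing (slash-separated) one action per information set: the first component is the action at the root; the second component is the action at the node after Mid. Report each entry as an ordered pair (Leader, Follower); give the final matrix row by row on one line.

Row Lo/k: d→(6,5), e→(6,5)
Row Lo/g: d→(6,5), e→(6,5)
Row Mid/k: d→(2,5), e→(2,5)
Row Mid/g: d→(4,6), e→(7,6)

Lo/k: (6,5) (6,5) | Lo/g: (6,5) (6,5) | Mid/k: (2,5) (2,5) | Mid/g: (4,6) (7,6)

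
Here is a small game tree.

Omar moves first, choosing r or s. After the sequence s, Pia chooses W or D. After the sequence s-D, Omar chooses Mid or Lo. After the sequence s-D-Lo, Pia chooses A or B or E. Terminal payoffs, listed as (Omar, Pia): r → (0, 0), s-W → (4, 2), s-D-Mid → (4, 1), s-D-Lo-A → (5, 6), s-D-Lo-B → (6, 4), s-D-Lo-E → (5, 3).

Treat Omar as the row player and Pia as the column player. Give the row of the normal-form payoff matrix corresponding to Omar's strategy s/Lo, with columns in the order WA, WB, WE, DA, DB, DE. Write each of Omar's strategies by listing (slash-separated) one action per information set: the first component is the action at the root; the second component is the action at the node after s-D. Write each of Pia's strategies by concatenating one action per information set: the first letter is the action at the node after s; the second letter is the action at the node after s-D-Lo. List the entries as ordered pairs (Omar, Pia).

vs WA: Omar plays s → Pia plays W at [s] → (4, 2)
vs WB: Omar plays s → Pia plays W at [s] → (4, 2)
vs WE: Omar plays s → Pia plays W at [s] → (4, 2)
vs DA: Omar plays s → Pia plays D at [s] → Omar plays Lo at [s-D] → Pia plays A at [s-D-Lo] → (5, 6)
vs DB: Omar plays s → Pia plays D at [s] → Omar plays Lo at [s-D] → Pia plays B at [s-D-Lo] → (6, 4)
vs DE: Omar plays s → Pia plays D at [s] → Omar plays Lo at [s-D] → Pia plays E at [s-D-Lo] → (5, 3)

(4,2) (4,2) (4,2) (5,6) (6,4) (5,3)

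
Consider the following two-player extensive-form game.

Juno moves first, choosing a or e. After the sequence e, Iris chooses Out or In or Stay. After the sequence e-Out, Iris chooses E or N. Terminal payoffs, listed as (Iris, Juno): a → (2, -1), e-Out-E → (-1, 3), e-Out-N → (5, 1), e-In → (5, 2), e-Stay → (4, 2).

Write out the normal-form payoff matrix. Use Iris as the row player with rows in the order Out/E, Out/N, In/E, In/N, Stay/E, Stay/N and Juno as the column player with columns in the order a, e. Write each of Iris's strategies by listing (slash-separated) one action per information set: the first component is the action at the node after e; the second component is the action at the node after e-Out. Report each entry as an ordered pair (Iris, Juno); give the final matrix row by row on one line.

              a        e
 Out/E   (2,-1)   (-1,3)
 Out/N   (2,-1)    (5,1)
  In/E   (2,-1)    (5,2)
  In/N   (2,-1)    (5,2)
Stay/E   (2,-1)    (4,2)
Stay/N   (2,-1)    (4,2)

Out/E: (2,-1) (-1,3) | Out/N: (2,-1) (5,1) | In/E: (2,-1) (5,2) | In/N: (2,-1) (5,2) | Stay/E: (2,-1) (4,2) | Stay/N: (2,-1) (4,2)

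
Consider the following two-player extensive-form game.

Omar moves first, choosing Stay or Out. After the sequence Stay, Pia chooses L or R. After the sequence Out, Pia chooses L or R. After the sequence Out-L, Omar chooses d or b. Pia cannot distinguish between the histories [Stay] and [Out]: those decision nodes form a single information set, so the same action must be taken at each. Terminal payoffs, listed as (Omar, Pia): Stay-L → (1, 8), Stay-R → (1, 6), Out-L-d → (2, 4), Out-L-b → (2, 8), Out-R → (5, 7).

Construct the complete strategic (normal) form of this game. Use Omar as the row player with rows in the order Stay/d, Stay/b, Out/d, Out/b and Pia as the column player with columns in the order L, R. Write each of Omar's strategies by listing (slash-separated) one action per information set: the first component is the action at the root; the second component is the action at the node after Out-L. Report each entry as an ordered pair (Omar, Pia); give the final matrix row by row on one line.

              L        R
Stay/d    (1,8)    (1,6)
Stay/b    (1,8)    (1,6)
 Out/d    (2,4)    (5,7)
 Out/b    (2,8)    (5,7)

Stay/d: (1,8) (1,6) | Stay/b: (1,8) (1,6) | Out/d: (2,4) (5,7) | Out/b: (2,8) (5,7)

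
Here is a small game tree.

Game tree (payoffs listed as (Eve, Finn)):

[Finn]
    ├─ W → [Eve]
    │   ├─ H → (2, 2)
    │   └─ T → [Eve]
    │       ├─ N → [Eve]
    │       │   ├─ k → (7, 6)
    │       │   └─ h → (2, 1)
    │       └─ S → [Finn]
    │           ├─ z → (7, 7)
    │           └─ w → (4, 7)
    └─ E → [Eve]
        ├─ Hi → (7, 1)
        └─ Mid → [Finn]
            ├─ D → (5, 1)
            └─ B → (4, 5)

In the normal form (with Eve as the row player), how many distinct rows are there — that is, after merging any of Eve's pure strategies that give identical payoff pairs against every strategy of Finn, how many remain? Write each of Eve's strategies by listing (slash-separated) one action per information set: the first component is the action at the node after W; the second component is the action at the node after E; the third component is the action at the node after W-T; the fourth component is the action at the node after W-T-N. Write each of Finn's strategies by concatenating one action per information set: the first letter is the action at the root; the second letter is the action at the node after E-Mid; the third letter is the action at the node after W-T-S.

Eve has 16 pure strategies: H/Hi/N/k, H/Hi/N/h, H/Hi/S/k, H/Hi/S/h, H/Mid/N/k, H/Mid/N/h, H/Mid/S/k, H/Mid/S/h, T/Hi/N/k, T/Hi/N/h, T/Hi/S/k, T/Hi/S/h, T/Mid/N/k, T/Mid/N/h, T/Mid/S/k, T/Mid/S/h. Columns: WDz, WDw, WBz, WBw, EDz, EDw, EBz, EBw.
{H/Hi/N/k, H/Hi/N/h, H/Hi/S/k, H/Hi/S/h} → row (2,2) (2,2) (2,2) (2,2) (7,1) (7,1) (7,1) (7,1)
{H/Mid/N/k, H/Mid/N/h, H/Mid/S/k, H/Mid/S/h} → row (2,2) (2,2) (2,2) (2,2) (5,1) (5,1) (4,5) (4,5)
{T/Hi/N/k} → row (7,6) (7,6) (7,6) (7,6) (7,1) (7,1) (7,1) (7,1)
{T/Hi/N/h} → row (2,1) (2,1) (2,1) (2,1) (7,1) (7,1) (7,1) (7,1)
{T/Hi/S/k, T/Hi/S/h} → row (7,7) (4,7) (7,7) (4,7) (7,1) (7,1) (7,1) (7,1)
{T/Mid/N/k} → row (7,6) (7,6) (7,6) (7,6) (5,1) (5,1) (4,5) (4,5)
{T/Mid/N/h} → row (2,1) (2,1) (2,1) (2,1) (5,1) (5,1) (4,5) (4,5)
{T/Mid/S/k, T/Mid/S/h} → row (7,7) (4,7) (7,7) (4,7) (5,1) (5,1) (4,5) (4,5)
That's 8 distinct rows out of 16 strategies.

8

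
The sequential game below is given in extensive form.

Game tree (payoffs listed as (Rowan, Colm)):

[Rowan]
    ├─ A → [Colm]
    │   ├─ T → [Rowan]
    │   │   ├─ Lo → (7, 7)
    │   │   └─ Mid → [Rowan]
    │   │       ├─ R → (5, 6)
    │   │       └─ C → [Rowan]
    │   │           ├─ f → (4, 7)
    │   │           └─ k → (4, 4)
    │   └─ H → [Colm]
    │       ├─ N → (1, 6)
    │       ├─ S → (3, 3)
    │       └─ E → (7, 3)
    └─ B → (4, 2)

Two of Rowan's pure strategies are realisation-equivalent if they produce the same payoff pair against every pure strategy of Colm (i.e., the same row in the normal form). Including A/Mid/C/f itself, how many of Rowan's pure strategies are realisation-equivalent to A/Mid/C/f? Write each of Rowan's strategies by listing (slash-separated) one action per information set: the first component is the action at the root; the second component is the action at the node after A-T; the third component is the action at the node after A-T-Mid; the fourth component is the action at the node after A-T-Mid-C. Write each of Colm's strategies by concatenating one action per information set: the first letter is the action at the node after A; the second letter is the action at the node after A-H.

1

Row for A/Mid/C/f (columns TN, TS, TE, HN, HS, HE): (4,7) (4,7) (4,7) (1,6) (3,3) (7,3).
Every one of Rowan's information sets is on the play path for some reply by Colm when Rowan follows A/Mid/C/f.
Changing the action at any of them therefore changes at least one column, so only A/Mid/C/f itself gives this row.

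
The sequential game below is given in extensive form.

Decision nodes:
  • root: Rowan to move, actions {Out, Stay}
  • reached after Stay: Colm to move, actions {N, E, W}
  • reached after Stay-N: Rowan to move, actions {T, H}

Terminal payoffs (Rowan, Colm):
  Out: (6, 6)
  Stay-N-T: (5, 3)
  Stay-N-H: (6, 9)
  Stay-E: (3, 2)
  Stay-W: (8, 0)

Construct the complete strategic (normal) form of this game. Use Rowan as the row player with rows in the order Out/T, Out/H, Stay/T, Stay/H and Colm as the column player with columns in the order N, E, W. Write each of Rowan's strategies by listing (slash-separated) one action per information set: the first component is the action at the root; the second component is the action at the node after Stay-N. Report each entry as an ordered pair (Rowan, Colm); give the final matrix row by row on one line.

Out/T: (6,6) (6,6) (6,6) | Out/H: (6,6) (6,6) (6,6) | Stay/T: (5,3) (3,2) (8,0) | Stay/H: (6,9) (3,2) (8,0)

              N        E        W
 Out/T    (6,6)    (6,6)    (6,6)
 Out/H    (6,6)    (6,6)    (6,6)
Stay/T    (5,3)    (3,2)    (8,0)
Stay/H    (6,9)    (3,2)    (8,0)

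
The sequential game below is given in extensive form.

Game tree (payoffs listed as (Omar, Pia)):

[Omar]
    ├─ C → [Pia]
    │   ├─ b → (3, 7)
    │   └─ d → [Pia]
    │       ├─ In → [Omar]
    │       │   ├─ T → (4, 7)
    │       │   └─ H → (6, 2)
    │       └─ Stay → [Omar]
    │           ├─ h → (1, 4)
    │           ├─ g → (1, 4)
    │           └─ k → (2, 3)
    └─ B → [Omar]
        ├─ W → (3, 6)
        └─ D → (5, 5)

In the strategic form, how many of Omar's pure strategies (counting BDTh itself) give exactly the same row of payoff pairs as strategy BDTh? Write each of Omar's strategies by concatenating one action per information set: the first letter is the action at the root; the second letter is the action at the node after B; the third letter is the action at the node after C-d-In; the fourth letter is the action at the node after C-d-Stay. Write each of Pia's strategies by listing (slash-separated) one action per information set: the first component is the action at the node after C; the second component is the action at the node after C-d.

6

Row for BDTh (columns b/In, b/Stay, d/In, d/Stay): (5,5) (5,5) (5,5) (5,5).
Under BDTh, Omar's choice at the node after C-d-In and at the node after C-d-Stay can never be reached regardless of what Pia does, so varying those choices leaves every outcome unchanged.
Holding the reachable choices fixed and varying the unreachable ones freely already gives 2 × 3 = 6 equivalent strategies.
No other strategy reproduces this row, so those 6 are the full class: BDTh, BDTg, BDTk, BDHh, BDHg, BDHk.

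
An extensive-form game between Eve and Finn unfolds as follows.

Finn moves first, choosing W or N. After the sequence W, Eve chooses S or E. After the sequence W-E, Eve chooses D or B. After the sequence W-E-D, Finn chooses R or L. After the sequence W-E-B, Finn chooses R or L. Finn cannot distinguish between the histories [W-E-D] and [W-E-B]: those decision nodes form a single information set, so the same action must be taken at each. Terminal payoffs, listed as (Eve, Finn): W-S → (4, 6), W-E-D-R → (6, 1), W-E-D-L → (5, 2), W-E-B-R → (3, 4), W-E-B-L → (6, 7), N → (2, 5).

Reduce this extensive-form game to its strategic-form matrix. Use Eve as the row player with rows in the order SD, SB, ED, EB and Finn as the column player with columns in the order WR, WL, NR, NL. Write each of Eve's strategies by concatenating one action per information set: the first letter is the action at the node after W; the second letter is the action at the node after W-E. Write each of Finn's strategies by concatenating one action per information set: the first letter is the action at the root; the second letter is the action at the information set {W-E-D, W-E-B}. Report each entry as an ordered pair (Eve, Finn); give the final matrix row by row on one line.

           WR       WL       NR       NL
  SD    (4,6)    (4,6)    (2,5)    (2,5)
  SB    (4,6)    (4,6)    (2,5)    (2,5)
  ED    (6,1)    (5,2)    (2,5)    (2,5)
  EB    (3,4)    (6,7)    (2,5)    (2,5)

SD: (4,6) (4,6) (2,5) (2,5) | SB: (4,6) (4,6) (2,5) (2,5) | ED: (6,1) (5,2) (2,5) (2,5) | EB: (3,4) (6,7) (2,5) (2,5)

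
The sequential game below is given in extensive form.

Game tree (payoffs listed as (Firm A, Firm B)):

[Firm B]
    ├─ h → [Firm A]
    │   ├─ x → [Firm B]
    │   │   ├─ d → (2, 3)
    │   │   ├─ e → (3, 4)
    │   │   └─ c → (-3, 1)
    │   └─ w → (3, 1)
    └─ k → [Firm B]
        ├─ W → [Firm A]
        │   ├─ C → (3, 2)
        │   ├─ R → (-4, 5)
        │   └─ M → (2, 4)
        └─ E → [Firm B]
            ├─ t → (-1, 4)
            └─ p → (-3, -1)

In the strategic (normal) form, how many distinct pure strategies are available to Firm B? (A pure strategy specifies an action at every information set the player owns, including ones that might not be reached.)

Firm B owns the root with actions {h, k} — two choices.
Firm B owns the node after k with actions {W, E} — two choices.
Firm B owns the node after h-x with actions {d, e, c} — three choices.
Firm B owns the node after k-E with actions {t, p} — two choices.
A pure strategy fixes one action at each information set independently, so the count is the product 2 × 2 × 3 × 2 = 24.

24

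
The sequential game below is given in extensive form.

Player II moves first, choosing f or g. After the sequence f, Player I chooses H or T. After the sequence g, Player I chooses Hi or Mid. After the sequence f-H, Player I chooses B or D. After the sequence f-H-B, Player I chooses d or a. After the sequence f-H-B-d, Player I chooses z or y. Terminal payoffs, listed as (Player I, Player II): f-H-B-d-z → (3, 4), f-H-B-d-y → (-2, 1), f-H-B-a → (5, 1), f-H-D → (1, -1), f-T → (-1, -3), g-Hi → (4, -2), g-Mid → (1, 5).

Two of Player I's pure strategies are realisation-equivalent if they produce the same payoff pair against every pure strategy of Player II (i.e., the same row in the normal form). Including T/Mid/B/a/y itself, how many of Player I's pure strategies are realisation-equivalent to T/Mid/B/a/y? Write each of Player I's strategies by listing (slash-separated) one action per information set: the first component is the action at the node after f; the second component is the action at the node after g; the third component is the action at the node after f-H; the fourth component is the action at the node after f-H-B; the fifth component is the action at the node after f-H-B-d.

Row for T/Mid/B/a/y (columns f, g): (-1,-3) (1,5).
Under T/Mid/B/a/y, Player I's choice at the node after f-H and at the node after f-H-B and at the node after f-H-B-d can never be reached regardless of what Player II does, so varying those choices leaves every outcome unchanged.
Holding the reachable choices fixed and varying the unreachable ones freely already gives 2 × 2 × 2 = 8 equivalent strategies.
No other strategy reproduces this row, so those 8 are the full class: T/Mid/B/d/z, T/Mid/B/d/y, T/Mid/B/a/z, T/Mid/B/a/y, T/Mid/D/d/z, T/Mid/D/d/y, T/Mid/D/a/z, T/Mid/D/a/y.

8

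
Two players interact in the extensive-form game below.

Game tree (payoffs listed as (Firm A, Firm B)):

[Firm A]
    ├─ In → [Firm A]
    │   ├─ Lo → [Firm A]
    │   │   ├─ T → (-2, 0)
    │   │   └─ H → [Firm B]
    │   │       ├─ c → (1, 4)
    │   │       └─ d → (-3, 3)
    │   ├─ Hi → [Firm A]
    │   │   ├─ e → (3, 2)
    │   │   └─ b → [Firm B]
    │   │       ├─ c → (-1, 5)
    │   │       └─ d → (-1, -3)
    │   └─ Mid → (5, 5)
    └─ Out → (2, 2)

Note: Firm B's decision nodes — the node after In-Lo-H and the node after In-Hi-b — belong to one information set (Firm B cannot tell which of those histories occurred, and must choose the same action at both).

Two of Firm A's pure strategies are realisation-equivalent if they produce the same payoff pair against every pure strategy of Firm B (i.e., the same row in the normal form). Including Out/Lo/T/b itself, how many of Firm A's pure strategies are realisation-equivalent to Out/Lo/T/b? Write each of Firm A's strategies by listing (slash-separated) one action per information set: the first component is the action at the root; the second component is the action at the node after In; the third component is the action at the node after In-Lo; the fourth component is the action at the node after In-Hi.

12

Row for Out/Lo/T/b (columns c, d): (2,2) (2,2).
Under Out/Lo/T/b, Firm A's choice at the node after In and at the node after In-Lo and at the node after In-Hi can never be reached regardless of what Firm B does, so varying those choices leaves every outcome unchanged.
Holding the reachable choices fixed and varying the unreachable ones freely already gives 3 × 2 × 2 = 12 equivalent strategies.
No other strategy reproduces this row, so those 12 are the full class: Out/Lo/T/e, Out/Lo/T/b, Out/Lo/H/e, Out/Lo/H/b, Out/Hi/T/e, Out/Hi/T/b, Out/Hi/H/e, Out/Hi/H/b, Out/Mid/T/e, Out/Mid/T/b, Out/Mid/H/e, Out/Mid/H/b.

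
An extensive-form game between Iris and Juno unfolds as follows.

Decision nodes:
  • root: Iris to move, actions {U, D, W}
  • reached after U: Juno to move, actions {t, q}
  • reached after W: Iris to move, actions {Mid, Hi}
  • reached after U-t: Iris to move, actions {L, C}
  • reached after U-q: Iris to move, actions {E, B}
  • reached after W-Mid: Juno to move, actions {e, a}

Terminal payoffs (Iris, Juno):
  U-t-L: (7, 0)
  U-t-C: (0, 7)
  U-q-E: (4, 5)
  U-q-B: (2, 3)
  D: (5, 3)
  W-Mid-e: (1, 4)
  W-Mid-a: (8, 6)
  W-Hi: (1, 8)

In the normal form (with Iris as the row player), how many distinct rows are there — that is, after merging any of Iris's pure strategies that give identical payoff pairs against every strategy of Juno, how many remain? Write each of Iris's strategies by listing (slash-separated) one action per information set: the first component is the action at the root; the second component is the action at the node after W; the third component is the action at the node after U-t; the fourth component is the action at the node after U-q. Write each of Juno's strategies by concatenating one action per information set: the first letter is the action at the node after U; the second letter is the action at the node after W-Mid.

Iris has 24 pure strategies: U/Mid/L/E, U/Mid/L/B, U/Mid/C/E, U/Mid/C/B, U/Hi/L/E, U/Hi/L/B, U/Hi/C/E, U/Hi/C/B, D/Mid/L/E, D/Mid/L/B, D/Mid/C/E, D/Mid/C/B, D/Hi/L/E, D/Hi/L/B, D/Hi/C/E, D/Hi/C/B, W/Mid/L/E, W/Mid/L/B, W/Mid/C/E, W/Mid/C/B, W/Hi/L/E, W/Hi/L/B, W/Hi/C/E, W/Hi/C/B. Columns: te, ta, qe, qa.
{U/Mid/L/E, U/Hi/L/E} → row (7,0) (7,0) (4,5) (4,5)
{U/Mid/L/B, U/Hi/L/B} → row (7,0) (7,0) (2,3) (2,3)
{U/Mid/C/E, U/Hi/C/E} → row (0,7) (0,7) (4,5) (4,5)
{U/Mid/C/B, U/Hi/C/B} → row (0,7) (0,7) (2,3) (2,3)
{D/Mid/L/E, D/Mid/L/B, D/Mid/C/E, D/Mid/C/B, D/Hi/L/E, D/Hi/L/B, D/Hi/C/E, D/Hi/C/B} → row (5,3) (5,3) (5,3) (5,3)
{W/Mid/L/E, W/Mid/L/B, W/Mid/C/E, W/Mid/C/B} → row (1,4) (8,6) (1,4) (8,6)
{W/Hi/L/E, W/Hi/L/B, W/Hi/C/E, W/Hi/C/B} → row (1,8) (1,8) (1,8) (1,8)
That's 7 distinct rows out of 24 strategies.

7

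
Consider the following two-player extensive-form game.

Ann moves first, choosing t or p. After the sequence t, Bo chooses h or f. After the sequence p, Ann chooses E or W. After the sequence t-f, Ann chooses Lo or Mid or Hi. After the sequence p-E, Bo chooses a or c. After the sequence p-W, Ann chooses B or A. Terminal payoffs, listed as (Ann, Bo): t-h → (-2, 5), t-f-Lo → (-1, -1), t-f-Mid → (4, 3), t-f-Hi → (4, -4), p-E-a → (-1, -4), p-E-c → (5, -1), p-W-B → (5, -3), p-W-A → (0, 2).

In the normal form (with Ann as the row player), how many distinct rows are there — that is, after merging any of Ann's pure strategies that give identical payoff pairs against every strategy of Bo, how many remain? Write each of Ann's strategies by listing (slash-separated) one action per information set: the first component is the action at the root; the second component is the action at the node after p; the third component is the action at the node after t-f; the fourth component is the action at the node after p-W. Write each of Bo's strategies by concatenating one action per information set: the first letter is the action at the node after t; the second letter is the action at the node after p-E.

6

Ann has 24 pure strategies: t/E/Lo/B, t/E/Lo/A, t/E/Mid/B, t/E/Mid/A, t/E/Hi/B, t/E/Hi/A, t/W/Lo/B, t/W/Lo/A, t/W/Mid/B, t/W/Mid/A, t/W/Hi/B, t/W/Hi/A, p/E/Lo/B, p/E/Lo/A, p/E/Mid/B, p/E/Mid/A, p/E/Hi/B, p/E/Hi/A, p/W/Lo/B, p/W/Lo/A, p/W/Mid/B, p/W/Mid/A, p/W/Hi/B, p/W/Hi/A. Columns: ha, hc, fa, fc.
{t/E/Lo/B, t/E/Lo/A, t/W/Lo/B, t/W/Lo/A} → row (-2,5) (-2,5) (-1,-1) (-1,-1)
{t/E/Mid/B, t/E/Mid/A, t/W/Mid/B, t/W/Mid/A} → row (-2,5) (-2,5) (4,3) (4,3)
{t/E/Hi/B, t/E/Hi/A, t/W/Hi/B, t/W/Hi/A} → row (-2,5) (-2,5) (4,-4) (4,-4)
{p/E/Lo/B, p/E/Lo/A, p/E/Mid/B, p/E/Mid/A, p/E/Hi/B, p/E/Hi/A} → row (-1,-4) (5,-1) (-1,-4) (5,-1)
{p/W/Lo/B, p/W/Mid/B, p/W/Hi/B} → row (5,-3) (5,-3) (5,-3) (5,-3)
{p/W/Lo/A, p/W/Mid/A, p/W/Hi/A} → row (0,2) (0,2) (0,2) (0,2)
That's 6 distinct rows out of 24 strategies.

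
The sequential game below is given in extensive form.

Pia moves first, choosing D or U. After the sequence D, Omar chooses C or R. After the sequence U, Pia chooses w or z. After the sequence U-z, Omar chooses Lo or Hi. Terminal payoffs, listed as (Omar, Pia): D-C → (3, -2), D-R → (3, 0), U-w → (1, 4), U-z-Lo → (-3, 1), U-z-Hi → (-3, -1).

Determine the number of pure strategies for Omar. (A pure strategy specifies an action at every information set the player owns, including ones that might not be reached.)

4

Omar owns the node after D with actions {C, R} — two choices.
Omar owns the node after U-z with actions {Lo, Hi} — two choices.
A pure strategy fixes one action at each information set independently, so the count is the product 2 × 2 = 4.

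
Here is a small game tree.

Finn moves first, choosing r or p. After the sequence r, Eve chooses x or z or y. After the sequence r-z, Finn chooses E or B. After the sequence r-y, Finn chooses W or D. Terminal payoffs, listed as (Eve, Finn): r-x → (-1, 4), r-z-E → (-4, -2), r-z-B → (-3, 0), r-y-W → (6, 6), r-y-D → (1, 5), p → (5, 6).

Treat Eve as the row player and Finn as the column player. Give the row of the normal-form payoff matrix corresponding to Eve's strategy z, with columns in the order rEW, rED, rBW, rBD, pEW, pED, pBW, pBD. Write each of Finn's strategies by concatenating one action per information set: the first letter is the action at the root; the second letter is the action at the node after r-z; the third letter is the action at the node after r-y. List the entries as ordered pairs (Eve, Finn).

(-4,-2) (-4,-2) (-3,0) (-3,0) (5,6) (5,6) (5,6) (5,6)

vs rEW: Finn plays r → Eve plays z at [r] → Finn plays E at [r-z] → (-4, -2)
vs rED: Finn plays r → Eve plays z at [r] → Finn plays E at [r-z] → (-4, -2)
vs rBW: Finn plays r → Eve plays z at [r] → Finn plays B at [r-z] → (-3, 0)
vs rBD: Finn plays r → Eve plays z at [r] → Finn plays B at [r-z] → (-3, 0)
vs pEW: Finn plays p → (5, 6)
vs pED: Finn plays p → (5, 6)
vs pBW: Finn plays p → (5, 6)
vs pBD: Finn plays p → (5, 6)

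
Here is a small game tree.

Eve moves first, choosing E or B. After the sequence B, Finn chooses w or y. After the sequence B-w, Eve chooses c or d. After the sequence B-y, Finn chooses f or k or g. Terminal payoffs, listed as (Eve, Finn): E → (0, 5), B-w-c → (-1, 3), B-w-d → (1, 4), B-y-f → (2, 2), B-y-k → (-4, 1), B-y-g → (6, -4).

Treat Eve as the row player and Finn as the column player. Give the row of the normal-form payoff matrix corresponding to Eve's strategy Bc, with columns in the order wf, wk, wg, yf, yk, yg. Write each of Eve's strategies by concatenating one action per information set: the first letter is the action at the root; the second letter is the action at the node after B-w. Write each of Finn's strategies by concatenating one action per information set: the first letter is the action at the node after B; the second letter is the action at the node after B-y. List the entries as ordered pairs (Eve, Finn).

(-1,3) (-1,3) (-1,3) (2,2) (-4,1) (6,-4)

vs wf: Eve plays B → Finn plays w at [B] → Eve plays c at [B-w] → (-1, 3)
vs wk: Eve plays B → Finn plays w at [B] → Eve plays c at [B-w] → (-1, 3)
vs wg: Eve plays B → Finn plays w at [B] → Eve plays c at [B-w] → (-1, 3)
vs yf: Eve plays B → Finn plays y at [B] → Finn plays f at [B-y] → (2, 2)
vs yk: Eve plays B → Finn plays y at [B] → Finn plays k at [B-y] → (-4, 1)
vs yg: Eve plays B → Finn plays y at [B] → Finn plays g at [B-y] → (6, -4)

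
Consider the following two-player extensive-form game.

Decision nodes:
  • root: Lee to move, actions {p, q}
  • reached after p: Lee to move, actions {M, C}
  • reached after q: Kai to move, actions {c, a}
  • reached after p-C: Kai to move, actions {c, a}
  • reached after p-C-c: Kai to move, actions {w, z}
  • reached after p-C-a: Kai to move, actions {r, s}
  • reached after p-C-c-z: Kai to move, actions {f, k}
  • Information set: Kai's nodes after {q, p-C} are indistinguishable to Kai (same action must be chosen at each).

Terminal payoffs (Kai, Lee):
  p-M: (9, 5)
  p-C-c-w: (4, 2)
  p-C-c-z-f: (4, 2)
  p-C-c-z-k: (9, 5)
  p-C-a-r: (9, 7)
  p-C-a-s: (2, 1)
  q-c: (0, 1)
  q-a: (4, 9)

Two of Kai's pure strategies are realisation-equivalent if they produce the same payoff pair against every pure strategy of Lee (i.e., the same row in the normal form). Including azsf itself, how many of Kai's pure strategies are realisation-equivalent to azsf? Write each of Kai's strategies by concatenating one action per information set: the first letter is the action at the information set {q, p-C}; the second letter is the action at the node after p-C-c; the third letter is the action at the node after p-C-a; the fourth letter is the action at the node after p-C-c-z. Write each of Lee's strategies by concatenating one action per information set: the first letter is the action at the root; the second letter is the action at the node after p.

Row for azsf (columns pM, pC, qM, qC): (9,5) (2,1) (4,9) (4,9).
Under azsf, Kai's choice at the node after p-C-c and at the node after p-C-c-z can never be reached regardless of what Lee does, so varying those choices leaves every outcome unchanged.
Holding the reachable choices fixed and varying the unreachable ones freely already gives 2 × 2 = 4 equivalent strategies.
No other strategy reproduces this row, so those 4 are the full class: awsf, awsk, azsf, azsk.

4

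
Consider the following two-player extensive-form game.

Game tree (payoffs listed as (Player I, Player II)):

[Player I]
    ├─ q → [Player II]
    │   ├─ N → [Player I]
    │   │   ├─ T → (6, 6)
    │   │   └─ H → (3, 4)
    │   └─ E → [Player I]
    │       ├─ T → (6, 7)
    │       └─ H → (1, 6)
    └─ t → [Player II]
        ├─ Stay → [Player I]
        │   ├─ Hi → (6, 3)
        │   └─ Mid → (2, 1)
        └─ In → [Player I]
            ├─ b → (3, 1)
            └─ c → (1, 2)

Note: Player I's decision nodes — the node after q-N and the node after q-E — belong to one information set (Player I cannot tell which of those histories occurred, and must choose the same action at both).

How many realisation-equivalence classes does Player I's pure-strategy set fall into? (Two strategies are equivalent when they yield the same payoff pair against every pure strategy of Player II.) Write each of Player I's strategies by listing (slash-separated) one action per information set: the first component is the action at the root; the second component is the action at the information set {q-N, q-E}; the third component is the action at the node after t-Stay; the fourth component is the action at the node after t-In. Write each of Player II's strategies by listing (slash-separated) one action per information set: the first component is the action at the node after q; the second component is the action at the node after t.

Player I has 16 pure strategies: q/T/Hi/b, q/T/Hi/c, q/T/Mid/b, q/T/Mid/c, q/H/Hi/b, q/H/Hi/c, q/H/Mid/b, q/H/Mid/c, t/T/Hi/b, t/T/Hi/c, t/T/Mid/b, t/T/Mid/c, t/H/Hi/b, t/H/Hi/c, t/H/Mid/b, t/H/Mid/c. Columns: N/Stay, N/In, E/Stay, E/In.
{q/T/Hi/b, q/T/Hi/c, q/T/Mid/b, q/T/Mid/c} → row (6,6) (6,6) (6,7) (6,7)
{q/H/Hi/b, q/H/Hi/c, q/H/Mid/b, q/H/Mid/c} → row (3,4) (3,4) (1,6) (1,6)
{t/T/Hi/b, t/H/Hi/b} → row (6,3) (3,1) (6,3) (3,1)
{t/T/Hi/c, t/H/Hi/c} → row (6,3) (1,2) (6,3) (1,2)
{t/T/Mid/b, t/H/Mid/b} → row (2,1) (3,1) (2,1) (3,1)
{t/T/Mid/c, t/H/Mid/c} → row (2,1) (1,2) (2,1) (1,2)
That's 6 distinct rows out of 16 strategies.

6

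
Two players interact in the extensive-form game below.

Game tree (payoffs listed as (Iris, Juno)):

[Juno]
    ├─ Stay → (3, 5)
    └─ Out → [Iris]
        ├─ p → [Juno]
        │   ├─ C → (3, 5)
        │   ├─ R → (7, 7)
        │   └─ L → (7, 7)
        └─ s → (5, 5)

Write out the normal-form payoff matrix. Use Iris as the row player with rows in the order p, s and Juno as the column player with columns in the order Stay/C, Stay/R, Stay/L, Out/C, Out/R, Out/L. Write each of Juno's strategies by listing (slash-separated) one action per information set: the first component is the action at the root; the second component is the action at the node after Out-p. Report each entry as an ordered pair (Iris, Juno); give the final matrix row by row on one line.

p: (3,5) (3,5) (3,5) (3,5) (7,7) (7,7) | s: (3,5) (3,5) (3,5) (5,5) (5,5) (5,5)

       Stay/C   Stay/R   Stay/L    Out/C    Out/R    Out/L
   p    (3,5)    (3,5)    (3,5)    (3,5)    (7,7)    (7,7)
   s    (3,5)    (3,5)    (3,5)    (5,5)    (5,5)    (5,5)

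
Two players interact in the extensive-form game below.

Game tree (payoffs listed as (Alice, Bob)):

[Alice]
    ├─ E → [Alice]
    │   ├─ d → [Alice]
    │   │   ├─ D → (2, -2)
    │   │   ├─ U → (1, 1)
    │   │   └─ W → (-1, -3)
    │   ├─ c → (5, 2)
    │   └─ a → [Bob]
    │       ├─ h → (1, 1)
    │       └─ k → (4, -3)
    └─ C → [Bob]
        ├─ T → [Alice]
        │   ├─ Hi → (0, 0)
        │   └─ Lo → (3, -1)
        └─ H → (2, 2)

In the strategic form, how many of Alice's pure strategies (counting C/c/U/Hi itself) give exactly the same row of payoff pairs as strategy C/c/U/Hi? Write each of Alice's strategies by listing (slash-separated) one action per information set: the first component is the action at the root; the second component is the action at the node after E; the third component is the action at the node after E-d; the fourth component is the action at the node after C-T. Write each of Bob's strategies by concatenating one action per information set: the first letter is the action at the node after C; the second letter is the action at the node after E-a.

Row for C/c/U/Hi (columns Th, Tk, Hh, Hk): (0,0) (0,0) (2,2) (2,2).
Under C/c/U/Hi, Alice's choice at the node after E and at the node after E-d can never be reached regardless of what Bob does, so varying those choices leaves every outcome unchanged.
Holding the reachable choices fixed and varying the unreachable ones freely already gives 3 × 3 = 9 equivalent strategies.
No other strategy reproduces this row, so those 9 are the full class: C/d/D/Hi, C/d/U/Hi, C/d/W/Hi, C/c/D/Hi, C/c/U/Hi, C/c/W/Hi, C/a/D/Hi, C/a/U/Hi, C/a/W/Hi.

9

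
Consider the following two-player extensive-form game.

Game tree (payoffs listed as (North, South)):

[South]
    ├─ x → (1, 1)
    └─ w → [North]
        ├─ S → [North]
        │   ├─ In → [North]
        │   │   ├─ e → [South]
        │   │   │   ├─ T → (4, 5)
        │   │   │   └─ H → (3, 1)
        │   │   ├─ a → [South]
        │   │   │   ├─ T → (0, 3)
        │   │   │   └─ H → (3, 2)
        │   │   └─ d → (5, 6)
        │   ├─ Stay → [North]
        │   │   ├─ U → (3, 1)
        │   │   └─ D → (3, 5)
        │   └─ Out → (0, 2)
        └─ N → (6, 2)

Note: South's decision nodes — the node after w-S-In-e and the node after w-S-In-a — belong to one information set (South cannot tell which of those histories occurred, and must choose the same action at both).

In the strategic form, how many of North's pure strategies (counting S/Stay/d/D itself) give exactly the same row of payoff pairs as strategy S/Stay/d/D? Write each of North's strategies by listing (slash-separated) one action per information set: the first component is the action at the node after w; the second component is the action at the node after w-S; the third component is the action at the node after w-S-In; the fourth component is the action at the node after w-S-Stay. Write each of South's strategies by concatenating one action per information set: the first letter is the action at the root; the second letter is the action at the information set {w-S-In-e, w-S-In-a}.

Row for S/Stay/d/D (columns xT, xH, wT, wH): (1,1) (1,1) (3,5) (3,5).
Under S/Stay/d/D, North's choice at the node after w-S-In can never be reached regardless of what South does, so varying those choices leaves every outcome unchanged.
Holding the reachable choices fixed and varying the unreachable one freely already gives 3 equivalent strategies.
No other strategy reproduces this row, so those 3 are the full class: S/Stay/e/D, S/Stay/a/D, S/Stay/d/D.

3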